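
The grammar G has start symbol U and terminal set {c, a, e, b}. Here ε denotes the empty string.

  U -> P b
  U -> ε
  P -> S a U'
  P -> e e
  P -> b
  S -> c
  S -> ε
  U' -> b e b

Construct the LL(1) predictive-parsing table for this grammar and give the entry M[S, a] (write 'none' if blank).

FIRST(S) = {ε, c}
FIRST(U') = {b}
FIRST(P) = {a, b, c, e}  (via S a U')
FIRST(U) = {ε, a, b, c, e}  (via P b)
FOLLOW(U) includes $ since U is the start symbol.
FOLLOW(S): in P->S a U', S is followed by a U' with FIRST {a}. Thus FOLLOW(S) = {a}.
For S -> c: FIRST(c) = {c}, so it goes in M[S, t] for t ∈ {c}.
For S -> ε: FIRST(ε) = {ε}, so it goes in M[S, t] for t ∈ {}; since ε ∈ FIRST, also for every t ∈ FOLLOW(S) = {a}.

S -> ε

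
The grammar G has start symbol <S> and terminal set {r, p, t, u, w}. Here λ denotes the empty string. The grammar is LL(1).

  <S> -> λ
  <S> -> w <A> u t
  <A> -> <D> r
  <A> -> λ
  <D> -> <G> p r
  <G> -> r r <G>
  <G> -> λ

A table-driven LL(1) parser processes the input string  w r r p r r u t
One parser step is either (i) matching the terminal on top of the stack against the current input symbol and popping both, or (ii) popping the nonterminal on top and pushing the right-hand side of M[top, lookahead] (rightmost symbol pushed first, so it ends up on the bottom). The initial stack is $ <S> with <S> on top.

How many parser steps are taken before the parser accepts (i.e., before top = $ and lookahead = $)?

13

      Stack                Input              Action
   1  $ <S>                w r r p r r u t $  expand <S> -> w <A> u t
   2  $ t u <A> w          w r r p r r u t $  match w
   3  $ t u <A>            r r p r r u t $    expand <A> -> <D> r
   4  $ t u r <D>          r r p r r u t $    expand <D> -> <G> p r
   5  $ t u r r p <G>      r r p r r u t $    expand <G> -> r r <G>
   6  $ t u r r p <G> r r  r r p r r u t $    match r
   7  $ t u r r p <G> r    r p r r u t $      match r
   8  $ t u r r p <G>      p r r u t $        expand <G> -> λ
   9  $ t u r r p          p r r u t $        match p
  10  $ t u r r            r r u t $          match r
  11  $ t u r              r u t $            match r
  12  $ t u                u t $              match u
  13  $ t                  t $                match t
Accept reached after 13 steps.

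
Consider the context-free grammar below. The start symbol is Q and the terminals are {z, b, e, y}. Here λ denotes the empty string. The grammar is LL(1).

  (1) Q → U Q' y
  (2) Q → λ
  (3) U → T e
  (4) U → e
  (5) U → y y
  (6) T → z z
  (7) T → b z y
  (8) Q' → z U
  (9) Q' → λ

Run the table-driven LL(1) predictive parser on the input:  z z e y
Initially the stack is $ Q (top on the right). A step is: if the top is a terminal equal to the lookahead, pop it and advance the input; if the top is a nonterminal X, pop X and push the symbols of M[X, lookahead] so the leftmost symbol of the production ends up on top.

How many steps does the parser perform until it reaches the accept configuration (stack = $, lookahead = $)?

8

step 1: stack=$ Q  input=z z e y $  — expand Q → U Q' y
step 2: stack=$ y Q' U  input=z z e y $  — expand U → T e
step 3: stack=$ y Q' e T  input=z z e y $  — expand T → z z
step 4: stack=$ y Q' e z z  input=z z e y $  — match z
step 5: stack=$ y Q' e z  input=z e y $  — match z
step 6: stack=$ y Q' e  input=e y $  — match e
step 7: stack=$ y Q'  input=y $  — expand Q' → λ
step 8: stack=$ y  input=y $  — match y
Accept reached after 8 steps.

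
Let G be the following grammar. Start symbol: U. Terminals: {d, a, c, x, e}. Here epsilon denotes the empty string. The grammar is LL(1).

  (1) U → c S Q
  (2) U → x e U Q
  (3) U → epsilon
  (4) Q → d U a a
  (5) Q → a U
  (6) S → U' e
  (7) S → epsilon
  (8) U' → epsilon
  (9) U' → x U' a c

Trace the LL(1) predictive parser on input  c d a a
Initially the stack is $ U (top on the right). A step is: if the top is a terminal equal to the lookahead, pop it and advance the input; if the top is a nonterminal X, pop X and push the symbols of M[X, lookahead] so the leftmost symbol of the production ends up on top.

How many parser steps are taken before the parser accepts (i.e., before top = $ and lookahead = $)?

step 1: stack=$ U  input=c d a a $  — expand U → c S Q
step 2: stack=$ Q S c  input=c d a a $  — match c
step 3: stack=$ Q S  input=d a a $  — expand S → epsilon
step 4: stack=$ Q  input=d a a $  — expand Q → d U a a
step 5: stack=$ a a U d  input=d a a $  — match d
step 6: stack=$ a a U  input=a a $  — expand U → epsilon
step 7: stack=$ a a  input=a a $  — match a
step 8: stack=$ a  input=a $  — match a
Accept reached after 8 steps.

8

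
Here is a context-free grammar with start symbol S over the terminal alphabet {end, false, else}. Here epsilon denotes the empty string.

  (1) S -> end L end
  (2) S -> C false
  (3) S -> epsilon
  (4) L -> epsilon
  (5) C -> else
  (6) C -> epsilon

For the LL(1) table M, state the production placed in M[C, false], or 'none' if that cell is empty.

C -> epsilon

FIRST(L): from L->epsilon we get {epsilon}. So FIRST(L) = {epsilon}.
FIRST(C): from C->else we get {else}; from C->epsilon we get {epsilon}. So FIRST(C) = {epsilon, else}.
FIRST(S): from S->end L end we get {end}; from S->C false we get {else, false}; from S->epsilon we get {epsilon}. So FIRST(S) = {epsilon, else, end, false}.
FOLLOW(S) includes $ since S is the start symbol.
FOLLOW(C): in S->C false, C is followed by false with FIRST {false}. Thus FOLLOW(C) = {false}.
For C -> else: FIRST(else) = {else}, so it goes in M[C, t] for t ∈ {else}.
For C -> epsilon: FIRST(epsilon) = {epsilon}, so it goes in M[C, t] for t ∈ {}; since epsilon ∈ FIRST, also for every t ∈ FOLLOW(C) = {false}.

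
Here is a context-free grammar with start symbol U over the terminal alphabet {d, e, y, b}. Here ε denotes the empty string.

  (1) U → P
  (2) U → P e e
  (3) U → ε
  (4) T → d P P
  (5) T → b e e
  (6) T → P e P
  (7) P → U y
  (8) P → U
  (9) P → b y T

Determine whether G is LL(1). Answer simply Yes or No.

FIRST(U) = {ε, b, e, y}
FIRST(T) = {b, d, e, y}
FIRST(P) = {ε, b, e, y}
FOLLOW(U) = {$, b, e, y}
FOLLOW(T) = {$, b, e, y}
FOLLOW(P) = {$, b, e, y}
Cell M[P, b] receives both P → U y and P → U and P → b y T — the grammar is not LL(1).

No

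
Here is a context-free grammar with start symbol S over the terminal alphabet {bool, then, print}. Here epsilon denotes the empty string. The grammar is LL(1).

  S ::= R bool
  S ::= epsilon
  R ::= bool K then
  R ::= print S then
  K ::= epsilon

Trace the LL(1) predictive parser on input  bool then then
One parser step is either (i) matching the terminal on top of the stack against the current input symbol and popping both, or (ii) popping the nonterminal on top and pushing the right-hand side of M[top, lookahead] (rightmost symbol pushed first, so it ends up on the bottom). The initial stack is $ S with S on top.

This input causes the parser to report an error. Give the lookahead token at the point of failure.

step 1: stack=$ S  input=bool then then $  — expand S ::= R bool
step 2: stack=$ bool R  input=bool then then $  — expand R ::= bool K then
step 3: stack=$ bool then K bool  input=bool then then $  — match bool
step 4: stack=$ bool then K  input=then then $  — expand K ::= epsilon
step 5: stack=$ bool then  input=then then $  — match then
step 6: stack=$ bool  input=then $  — error: top is terminal bool but lookahead is then

then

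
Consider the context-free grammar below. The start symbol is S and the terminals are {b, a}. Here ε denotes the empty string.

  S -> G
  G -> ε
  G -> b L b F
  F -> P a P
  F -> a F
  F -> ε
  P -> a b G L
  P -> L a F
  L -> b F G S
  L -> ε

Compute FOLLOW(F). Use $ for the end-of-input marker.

{$, a, b}

FIRST(G): from G->ε we get {ε}; from G->b L b F we get {b}. So FIRST(G) = {ε, b}.
FIRST(L): from L->b F G S we get {b}; from L->ε we get {ε}. So FIRST(L) = {ε, b}.
FIRST(S): from S->G we get {ε, b}. So FIRST(S) = {ε, b}.
FIRST(P): from P->a b G L we get {a}; from P->L a F we get {a, b}. So FIRST(P) = {a, b}.
FIRST(F): from F->P a P we get {a, b}; from F->a F we get {a}; from F->ε we get {ε}. So FIRST(F) = {ε, a, b}.
FOLLOW(S) includes $ since S is the start symbol.
FOLLOW(S): in L->b F G S, the suffix after S is empty, so FOLLOW(S) ⊇ FOLLOW(L) = {$, a, b}. Thus FOLLOW(S) = {$, a, b}.
FOLLOW(G): in S->G, the suffix after G is empty, so FOLLOW(G) ⊇ FOLLOW(S) = {$, a, b}; in P->a b G L, G is followed by L with FIRST {ε, b}; in P->a b G L, the suffix after G is nullable, so FOLLOW(G) ⊇ FOLLOW(P) = {$, a, b}; in L->b F G S, G is followed by S with FIRST {ε, b}; in L->b F G S, the suffix after G is nullable, so FOLLOW(G) ⊇ FOLLOW(L) = {$, a, b}. Thus FOLLOW(G) = {$, a, b}.
FOLLOW(F): in G->b L b F, the suffix after F is empty, so FOLLOW(F) ⊇ FOLLOW(G) = {$, a, b}; in F->a F, the suffix after F is empty (adds nothing new); in P->L a F, the suffix after F is empty, so FOLLOW(F) ⊇ FOLLOW(P) = {$, a, b}; in L->b F G S, F is followed by G S with FIRST {ε, b}; in L->b F G S, the suffix after F is nullable, so FOLLOW(F) ⊇ FOLLOW(L) = {$, a, b}. Thus FOLLOW(F) = {$, a, b}.
FOLLOW(P): in F->P a P (occurrence 1), P is followed by a P with FIRST {a}; in F->P a P (occurrence 2), the suffix after P is empty, so FOLLOW(P) ⊇ FOLLOW(F) = {$, a, b}. Thus FOLLOW(P) = {$, a, b}.
FOLLOW(L): in G->b L b F, L is followed by b F with FIRST {b}; in P->a b G L, the suffix after L is empty, so FOLLOW(L) ⊇ FOLLOW(P) = {$, a, b}; in P->L a F, L is followed by a F with FIRST {a}. Thus FOLLOW(L) = {$, a, b}.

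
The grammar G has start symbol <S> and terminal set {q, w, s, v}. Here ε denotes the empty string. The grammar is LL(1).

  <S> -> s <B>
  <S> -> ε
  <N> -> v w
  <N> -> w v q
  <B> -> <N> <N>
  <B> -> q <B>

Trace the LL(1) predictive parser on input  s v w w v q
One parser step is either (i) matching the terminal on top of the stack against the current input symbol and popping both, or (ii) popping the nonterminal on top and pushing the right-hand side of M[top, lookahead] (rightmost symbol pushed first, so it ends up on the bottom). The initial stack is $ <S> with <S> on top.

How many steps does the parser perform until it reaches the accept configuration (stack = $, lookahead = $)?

      Stack      Input          Action
   1  $ <S>      s v w w v q $  expand <S> -> s <B>
   2  $ <B> s    s v w w v q $  match s
   3  $ <B>      v w w v q $    expand <B> -> <N> <N>
   4  $ <N> <N>  v w w v q $    expand <N> -> v w
   5  $ <N> w v  v w w v q $    match v
   6  $ <N> w    w w v q $      match w
   7  $ <N>      w v q $        expand <N> -> w v q
   8  $ q v w    w v q $        match w
   9  $ q v      v q $          match v
  10  $ q        q $            match q
Accept reached after 10 steps.

10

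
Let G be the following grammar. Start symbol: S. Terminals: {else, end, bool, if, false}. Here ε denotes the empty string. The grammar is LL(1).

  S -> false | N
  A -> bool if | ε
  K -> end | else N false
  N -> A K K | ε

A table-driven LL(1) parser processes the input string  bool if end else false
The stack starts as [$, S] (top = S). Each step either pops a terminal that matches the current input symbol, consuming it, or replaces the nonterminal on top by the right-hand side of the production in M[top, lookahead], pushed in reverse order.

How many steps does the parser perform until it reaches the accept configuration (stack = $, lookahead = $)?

      Stack           Input                     Action
   1  $ S             bool if end else false $  expand S -> N
   2  $ N             bool if end else false $  expand N -> A K K
   3  $ K K A         bool if end else false $  expand A -> bool if
   4  $ K K if bool   bool if end else false $  match bool
   5  $ K K if        if end else false $       match if
   6  $ K K           end else false $          expand K -> end
   7  $ K end         end else false $          match end
   8  $ K             else false $              expand K -> else N false
   9  $ false N else  else false $              match else
  10  $ false N       false $                   expand N -> ε
  11  $ false         false $                   match false
Accept reached after 11 steps.

11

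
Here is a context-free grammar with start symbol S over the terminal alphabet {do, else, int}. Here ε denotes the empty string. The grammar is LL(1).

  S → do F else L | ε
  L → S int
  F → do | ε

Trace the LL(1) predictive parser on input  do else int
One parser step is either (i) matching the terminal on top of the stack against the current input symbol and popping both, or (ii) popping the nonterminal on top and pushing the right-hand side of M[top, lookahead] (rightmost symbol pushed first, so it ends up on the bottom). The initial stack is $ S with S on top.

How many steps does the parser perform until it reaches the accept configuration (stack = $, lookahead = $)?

     Stack          Input          Action
  1  $ S            do else int $  expand S → do F else L
  2  $ L else F do  do else int $  match do
  3  $ L else F     else int $     expand F → ε
  4  $ L else       else int $     match else
  5  $ L            int $          expand L → S int
  6  $ int S        int $          expand S → ε
  7  $ int          int $          match int
Accept reached after 7 steps.

7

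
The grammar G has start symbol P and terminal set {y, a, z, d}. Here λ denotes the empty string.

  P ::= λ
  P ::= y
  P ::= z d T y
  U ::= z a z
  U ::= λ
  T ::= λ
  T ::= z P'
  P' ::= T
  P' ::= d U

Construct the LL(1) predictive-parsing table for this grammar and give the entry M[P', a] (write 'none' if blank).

none

FIRST(P) = {λ, y, z}
FIRST(U) = {λ, z}
FIRST(T) = {λ, z}
FIRST(P') = {λ, d, z}  (via T)
FOLLOW(P) includes $ since P is the start symbol.
FOLLOW(T): in P::=z d T y, T is followed by y with FIRST {y}; in P'::=T, the suffix after T is empty, so FOLLOW(T) ⊇ FOLLOW(P') = {y}. Thus FOLLOW(T) = {y}.
FOLLOW(P'): in T::=z P', the suffix after P' is empty, so FOLLOW(P') ⊇ FOLLOW(T) = {y}. Thus FOLLOW(P') = {y}.
For P' ::= T: FIRST(T) = {λ, z}, so it goes in M[P', t] for t ∈ {z}; since λ ∈ FIRST, also for every t ∈ FOLLOW(P') = {y}.
For P' ::= d U: FIRST(d U) = {d}, so it goes in M[P', t] for t ∈ {d}.
None of these place a production in M[P', a].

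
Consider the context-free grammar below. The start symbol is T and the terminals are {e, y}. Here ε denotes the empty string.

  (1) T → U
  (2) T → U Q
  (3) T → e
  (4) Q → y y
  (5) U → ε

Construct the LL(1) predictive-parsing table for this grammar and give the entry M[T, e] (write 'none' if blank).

FIRST(Q): from Q→y y we get {y}. So FIRST(Q) = {y}.
FIRST(U): from U→ε we get {ε}. So FIRST(U) = {ε}.
FIRST(T): from T→U we get {ε}; from T→U Q we get {y}; from T→e we get {e}. So FIRST(T) = {ε, e, y}.
FOLLOW(T) includes $ since T is the start symbol.
FOLLOW(T): T appears on no right-hand side. Thus FOLLOW(T) = {$}.
For T → U: FIRST(U) = {ε}, so it goes in M[T, t] for t ∈ {}; since ε ∈ FIRST, also for every t ∈ FOLLOW(T) = {$}.
For T → U Q: FIRST(U Q) = {y}, so it goes in M[T, t] for t ∈ {y}.
For T → e: FIRST(e) = {e}, so it goes in M[T, t] for t ∈ {e}.

T → e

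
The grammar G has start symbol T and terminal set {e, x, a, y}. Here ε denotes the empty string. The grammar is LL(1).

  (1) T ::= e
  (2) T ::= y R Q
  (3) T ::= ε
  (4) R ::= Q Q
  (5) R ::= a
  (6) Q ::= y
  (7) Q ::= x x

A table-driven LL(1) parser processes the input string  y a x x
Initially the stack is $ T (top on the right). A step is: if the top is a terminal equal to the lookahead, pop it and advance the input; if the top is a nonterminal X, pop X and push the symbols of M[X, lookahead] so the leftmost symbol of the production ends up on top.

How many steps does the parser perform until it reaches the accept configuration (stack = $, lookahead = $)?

7

step 1: stack=$ T  input=y a x x $  — expand T ::= y R Q
step 2: stack=$ Q R y  input=y a x x $  — match y
step 3: stack=$ Q R  input=a x x $  — expand R ::= a
step 4: stack=$ Q a  input=a x x $  — match a
step 5: stack=$ Q  input=x x $  — expand Q ::= x x
step 6: stack=$ x x  input=x x $  — match x
step 7: stack=$ x  input=x $  — match x
Accept reached after 7 steps.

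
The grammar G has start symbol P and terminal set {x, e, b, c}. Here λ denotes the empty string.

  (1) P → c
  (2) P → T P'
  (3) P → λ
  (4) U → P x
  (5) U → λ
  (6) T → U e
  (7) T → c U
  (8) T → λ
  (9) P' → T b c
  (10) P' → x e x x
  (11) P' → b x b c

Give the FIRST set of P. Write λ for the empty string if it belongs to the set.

{λ, b, c, e, x}

FIRST(P) = {λ, b, c, e, x}  (via T P')
FIRST(U) = {λ, b, c, e, x}  (via P x)
FIRST(T) = {λ, b, c, e, x}  (via U e)
FIRST(P') = {b, c, e, x}  (via T b c)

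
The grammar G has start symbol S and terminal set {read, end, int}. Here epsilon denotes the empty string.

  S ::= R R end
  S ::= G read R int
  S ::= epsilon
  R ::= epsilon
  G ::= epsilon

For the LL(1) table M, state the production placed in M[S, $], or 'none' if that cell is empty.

FIRST(R) = {epsilon}
FIRST(G) = {epsilon}
FIRST(S) = {epsilon, end, read}  (via R R end, G read R int)
FOLLOW(S) includes $ since S is the start symbol.
FOLLOW(S): S appears on no right-hand side. Thus FOLLOW(S) = {$}.
For S ::= R R end: FIRST(R R end) = {end}, so it goes in M[S, t] for t ∈ {end}.
For S ::= G read R int: FIRST(G read R int) = {read}, so it goes in M[S, t] for t ∈ {read}.
For S ::= epsilon: FIRST(epsilon) = {epsilon}, so it goes in M[S, t] for t ∈ {}; since epsilon ∈ FIRST, also for every t ∈ FOLLOW(S) = {$}.

S ::= epsilon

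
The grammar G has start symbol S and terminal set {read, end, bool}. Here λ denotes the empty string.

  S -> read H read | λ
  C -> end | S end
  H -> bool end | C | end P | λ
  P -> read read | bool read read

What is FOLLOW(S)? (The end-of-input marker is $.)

FIRST(S): from S->read H read we get {read}; from S->λ we get {λ}. So FIRST(S) = {λ, read}.
FIRST(P): from P->read read we get {read}; from P->bool read read we get {bool}. So FIRST(P) = {bool, read}.
FIRST(C): from C->end we get {end}; from C->S end we get {end, read}. So FIRST(C) = {end, read}.
FIRST(H): from H->bool end we get {bool}; from H->C we get {end, read}; from H->end P we get {end}; from H->λ we get {λ}. So FIRST(H) = {λ, bool, end, read}.
FOLLOW(S) includes $ since S is the start symbol.
FOLLOW(S): in C->S end, S is followed by end with FIRST {end}. Thus FOLLOW(S) = {$, end}.
FOLLOW(H): in S->read H read, H is followed by read with FIRST {read}. Thus FOLLOW(H) = {read}.
FOLLOW(C): in H->C, the suffix after C is empty, so FOLLOW(C) ⊇ FOLLOW(H) = {read}. Thus FOLLOW(C) = {read}.
FOLLOW(P): in H->end P, the suffix after P is empty, so FOLLOW(P) ⊇ FOLLOW(H) = {read}. Thus FOLLOW(P) = {read}.

{$, end}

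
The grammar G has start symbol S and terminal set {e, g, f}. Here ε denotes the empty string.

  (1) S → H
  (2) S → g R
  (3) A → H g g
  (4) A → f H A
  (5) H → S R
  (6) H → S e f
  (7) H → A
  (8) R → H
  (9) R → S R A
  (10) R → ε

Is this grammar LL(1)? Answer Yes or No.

No

FIRST(S) = {f, g}
FIRST(A) = {f, g}
FIRST(H) = {f, g}
FIRST(R) = {ε, f, g}
FOLLOW(S) = {$, e, f, g}
FOLLOW(A) = {$, e, f, g}
FOLLOW(H) = {$, e, f, g}
FOLLOW(R) = {$, e, f, g}
Cell M[A, f] receives both A → H g g and A → f H A — the grammar is not LL(1).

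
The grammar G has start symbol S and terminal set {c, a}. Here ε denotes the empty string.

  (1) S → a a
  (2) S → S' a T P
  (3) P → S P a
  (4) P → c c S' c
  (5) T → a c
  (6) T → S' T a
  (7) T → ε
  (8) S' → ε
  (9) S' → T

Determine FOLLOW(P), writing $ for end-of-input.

FIRST(S): from S→a a we get {a}; from S→S' a T P we get {a}. So FIRST(S) = {a}.
FIRST(P): from P→S P a we get {a}; from P→c c S' c we get {c}. So FIRST(P) = {a, c}.
FIRST(T): from T→a c we get {a}; from T→S' T a we get {a}; from T→ε we get {ε}. So FIRST(T) = {ε, a}.
FIRST(S'): from S'→ε we get {ε}; from S'→T we get {ε, a}. So FIRST(S') = {ε, a}.
FOLLOW(S) includes $ since S is the start symbol.
FOLLOW(S): in P→S P a, S is followed by P a with FIRST {a, c}. Thus FOLLOW(S) = {$, a, c}.
FOLLOW(P): in S→S' a T P, the suffix after P is empty, so FOLLOW(P) ⊇ FOLLOW(S) = {$, a, c}; in P→S P a, P is followed by a with FIRST {a}. Thus FOLLOW(P) = {$, a, c}.
FOLLOW(S'): in S→S' a T P, S' is followed by a T P with FIRST {a}; in P→c c S' c, S' is followed by c with FIRST {c}; in T→S' T a, S' is followed by T a with FIRST {a}. Thus FOLLOW(S') = {a, c}.
FOLLOW(T): in S→S' a T P, T is followed by P with FIRST {a, c}; in T→S' T a, T is followed by a with FIRST {a}; in S'→T, the suffix after T is empty, so FOLLOW(T) ⊇ FOLLOW(S') = {a, c}. Thus FOLLOW(T) = {a, c}.

{$, a, c}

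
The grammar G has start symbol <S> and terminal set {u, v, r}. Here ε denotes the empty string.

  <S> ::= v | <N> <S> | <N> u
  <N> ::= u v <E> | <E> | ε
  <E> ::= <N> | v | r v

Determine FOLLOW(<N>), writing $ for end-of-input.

FIRST(<S>): from <S>::=v we get {v}; from <S>::=<N> <S> we get {r, u, v}; from <S>::=<N> u we get {r, u, v}. So FIRST(<S>) = {r, u, v}.
FIRST(<N>): from <N>::=u v <E> we get {u}; from <N>::=<E> we get {ε, r, u, v}; from <N>::=ε we get {ε}. So FIRST(<N>) = {ε, r, u, v}.
FIRST(<E>): from <E>::=<N> we get {ε, r, u, v}; from <E>::=v we get {v}; from <E>::=r v we get {r}. So FIRST(<E>) = {ε, r, u, v}.
FOLLOW(<S>) includes $ since <S> is the start symbol.
FOLLOW(<S>): in <S>::=<N> <S>, the suffix after <S> is empty (adds nothing new). Thus FOLLOW(<S>) = {$}.
FOLLOW(<N>): in <S>::=<N> <S>, <N> is followed by <S> with FIRST {r, u, v}; in <S>::=<N> u, <N> is followed by u with FIRST {u}; in <E>::=<N>, the suffix after <N> is empty, so FOLLOW(<N>) ⊇ FOLLOW(<E>) = {r, u, v}. Thus FOLLOW(<N>) = {r, u, v}.
FOLLOW(<E>): in <N>::=u v <E>, the suffix after <E> is empty, so FOLLOW(<E>) ⊇ FOLLOW(<N>) = {r, u, v}; in <N>::=<E>, the suffix after <E> is empty, so FOLLOW(<E>) ⊇ FOLLOW(<N>) = {r, u, v}. Thus FOLLOW(<E>) = {r, u, v}.

{r, u, v}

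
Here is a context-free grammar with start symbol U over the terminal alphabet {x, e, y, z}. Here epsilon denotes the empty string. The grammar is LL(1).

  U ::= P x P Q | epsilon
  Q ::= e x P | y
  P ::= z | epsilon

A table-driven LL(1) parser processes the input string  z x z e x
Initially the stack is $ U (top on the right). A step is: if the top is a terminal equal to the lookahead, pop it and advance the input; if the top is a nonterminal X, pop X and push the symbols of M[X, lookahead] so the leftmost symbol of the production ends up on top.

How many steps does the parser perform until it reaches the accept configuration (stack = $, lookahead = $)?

      Stack      Input        Action
   1  $ U        z x z e x $  expand U ::= P x P Q
   2  $ Q P x P  z x z e x $  expand P ::= z
   3  $ Q P x z  z x z e x $  match z
   4  $ Q P x    x z e x $    match x
   5  $ Q P      z e x $      expand P ::= z
   6  $ Q z      z e x $      match z
   7  $ Q        e x $        expand Q ::= e x P
   8  $ P x e    e x $        match e
   9  $ P x      x $          match x
  10  $ P        $            expand P ::= epsilon
Accept reached after 10 steps.

10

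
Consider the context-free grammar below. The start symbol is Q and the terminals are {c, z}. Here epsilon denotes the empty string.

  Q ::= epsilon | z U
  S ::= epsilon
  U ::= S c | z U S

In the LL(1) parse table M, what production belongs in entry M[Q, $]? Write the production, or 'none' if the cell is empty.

Q ::= epsilon

FIRST(Q) = {epsilon, z}
FIRST(S) = {epsilon}
FIRST(U) = {c, z}  (via S c)
FOLLOW(Q) includes $ since Q is the start symbol.
FOLLOW(Q): Q appears on no right-hand side. Thus FOLLOW(Q) = {$}.
For Q ::= epsilon: FIRST(epsilon) = {epsilon}, so it goes in M[Q, t] for t ∈ {}; since epsilon ∈ FIRST, also for every t ∈ FOLLOW(Q) = {$}.
For Q ::= z U: FIRST(z U) = {z}, so it goes in M[Q, t] for t ∈ {z}.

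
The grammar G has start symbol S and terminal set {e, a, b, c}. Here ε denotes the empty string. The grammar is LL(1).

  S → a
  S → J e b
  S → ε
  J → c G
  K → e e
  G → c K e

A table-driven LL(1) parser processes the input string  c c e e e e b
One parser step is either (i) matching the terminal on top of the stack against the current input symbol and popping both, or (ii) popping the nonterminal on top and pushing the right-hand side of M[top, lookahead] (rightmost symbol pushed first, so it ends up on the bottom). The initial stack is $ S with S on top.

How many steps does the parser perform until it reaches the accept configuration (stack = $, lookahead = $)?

      Stack        Input            Action
   1  $ S          c c e e e e b $  expand S → J e b
   2  $ b e J      c c e e e e b $  expand J → c G
   3  $ b e G c    c c e e e e b $  match c
   4  $ b e G      c e e e e b $    expand G → c K e
   5  $ b e e K c  c e e e e b $    match c
   6  $ b e e K    e e e e b $      expand K → e e
   7  $ b e e e e  e e e e b $      match e
   8  $ b e e e    e e e b $        match e
   9  $ b e e      e e b $          match e
  10  $ b e        e b $            match e
  11  $ b          b $              match b
Accept reached after 11 steps.

11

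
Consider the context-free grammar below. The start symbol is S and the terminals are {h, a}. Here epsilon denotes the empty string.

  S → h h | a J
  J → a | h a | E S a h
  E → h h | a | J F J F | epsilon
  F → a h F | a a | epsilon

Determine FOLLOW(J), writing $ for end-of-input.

{$, a, h}

FIRST(S): from S→h h we get {h}; from S→a J we get {a}. So FIRST(S) = {a, h}.
FIRST(F): from F→a h F we get {a}; from F→a a we get {a}; from F→epsilon we get {epsilon}. So FIRST(F) = {epsilon, a}.
FIRST(J): from J→a we get {a}; from J→h a we get {h}; from J→E S a h we get {a, h}. So FIRST(J) = {a, h}.
FIRST(E): from E→h h we get {h}; from E→a we get {a}; from E→J F J F we get {a, h}; from E→epsilon we get {epsilon}. So FIRST(E) = {epsilon, a, h}.
FOLLOW(S) includes $ since S is the start symbol.
FOLLOW(S): in J→E S a h, S is followed by a h with FIRST {a}. Thus FOLLOW(S) = {$, a}.
FOLLOW(E): in J→E S a h, E is followed by S a h with FIRST {a, h}. Thus FOLLOW(E) = {a, h}.
FOLLOW(J): in S→a J, the suffix after J is empty, so FOLLOW(J) ⊇ FOLLOW(S) = {$, a}; in E→J F J F (occurrence 1), J is followed by F J F with FIRST {a, h}; in E→J F J F (occurrence 2), J is followed by F with FIRST {epsilon, a}; in E→J F J F (occurrence 2), the suffix after J is nullable, so FOLLOW(J) ⊇ FOLLOW(E) = {a, h}. Thus FOLLOW(J) = {$, a, h}.
FOLLOW(F): in E→J F J F (occurrence 1), F is followed by J F with FIRST {a, h}; in E→J F J F (occurrence 2), the suffix after F is empty, so FOLLOW(F) ⊇ FOLLOW(E) = {a, h}; in F→a h F, the suffix after F is empty (adds nothing new). Thus FOLLOW(F) = {a, h}.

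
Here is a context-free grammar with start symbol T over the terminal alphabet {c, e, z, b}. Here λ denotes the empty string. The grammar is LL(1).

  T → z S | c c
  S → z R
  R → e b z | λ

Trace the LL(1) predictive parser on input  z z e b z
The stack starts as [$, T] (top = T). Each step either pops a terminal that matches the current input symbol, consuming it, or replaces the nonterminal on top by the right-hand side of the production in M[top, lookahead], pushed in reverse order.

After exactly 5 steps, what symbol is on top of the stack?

step 1: stack=$ T  input=z z e b z $  — expand T → z S
step 2: stack=$ S z  input=z z e b z $  — match z
step 3: stack=$ S  input=z e b z $  — expand S → z R
step 4: stack=$ R z  input=z e b z $  — match z
step 5: stack=$ R  input=e b z $  — expand R → e b z
Stack after step 5: $ z b e (top = e).

e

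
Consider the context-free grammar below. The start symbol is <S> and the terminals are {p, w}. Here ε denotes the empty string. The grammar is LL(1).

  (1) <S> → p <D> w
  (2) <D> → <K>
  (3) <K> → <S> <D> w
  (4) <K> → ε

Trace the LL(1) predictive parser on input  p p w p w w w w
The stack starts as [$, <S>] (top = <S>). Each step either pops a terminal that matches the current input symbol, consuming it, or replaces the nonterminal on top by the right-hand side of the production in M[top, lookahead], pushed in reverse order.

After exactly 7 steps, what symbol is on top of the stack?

step 1: stack=$ <S>  input=p p w p w w w w $  — expand <S> → p <D> w
step 2: stack=$ w <D> p  input=p p w p w w w w $  — match p
step 3: stack=$ w <D>  input=p w p w w w w $  — expand <D> → <K>
step 4: stack=$ w <K>  input=p w p w w w w $  — expand <K> → <S> <D> w
step 5: stack=$ w w <D> <S>  input=p w p w w w w $  — expand <S> → p <D> w
step 6: stack=$ w w <D> w <D> p  input=p w p w w w w $  — match p
step 7: stack=$ w w <D> w <D>  input=w p w w w w $  — expand <D> → <K>
Stack after step 7: $ w w <D> w <K> (top = <K>).

<K>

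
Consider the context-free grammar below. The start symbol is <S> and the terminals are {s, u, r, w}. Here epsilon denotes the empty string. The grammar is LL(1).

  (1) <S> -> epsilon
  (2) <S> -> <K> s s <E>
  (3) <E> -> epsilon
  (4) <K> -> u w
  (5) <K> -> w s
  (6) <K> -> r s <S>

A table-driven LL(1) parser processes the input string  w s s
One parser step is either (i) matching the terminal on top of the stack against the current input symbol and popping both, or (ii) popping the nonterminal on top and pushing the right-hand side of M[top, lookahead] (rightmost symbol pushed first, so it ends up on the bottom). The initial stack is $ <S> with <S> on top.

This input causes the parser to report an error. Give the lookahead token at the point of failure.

$

step 1: stack=$ <S>  input=w s s $  — expand <S> -> <K> s s <E>
step 2: stack=$ <E> s s <K>  input=w s s $  — expand <K> -> w s
step 3: stack=$ <E> s s s w  input=w s s $  — match w
step 4: stack=$ <E> s s s  input=s s $  — match s
step 5: stack=$ <E> s s  input=s $  — match s
step 6: stack=$ <E> s  input=$  — error: top is terminal s but lookahead is $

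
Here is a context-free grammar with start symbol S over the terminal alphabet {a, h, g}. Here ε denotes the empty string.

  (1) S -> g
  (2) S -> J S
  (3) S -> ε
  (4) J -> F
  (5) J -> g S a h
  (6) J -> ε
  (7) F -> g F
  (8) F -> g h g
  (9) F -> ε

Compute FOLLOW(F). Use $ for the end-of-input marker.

{$, a, g}

FIRST(F): from F->g F we get {g}; from F->g h g we get {g}; from F->ε we get {ε}. So FIRST(F) = {ε, g}.
FIRST(J): from J->F we get {ε, g}; from J->g S a h we get {g}; from J->ε we get {ε}. So FIRST(J) = {ε, g}.
FIRST(S): from S->g we get {g}; from S->J S we get {ε, g}; from S->ε we get {ε}. So FIRST(S) = {ε, g}.
FOLLOW(S) includes $ since S is the start symbol.
FOLLOW(S): in S->J S, the suffix after S is empty (adds nothing new); in J->g S a h, S is followed by a h with FIRST {a}. Thus FOLLOW(S) = {$, a}.
FOLLOW(J): in S->J S, J is followed by S with FIRST {ε, g}; in S->J S, the suffix after J is nullable, so FOLLOW(J) ⊇ FOLLOW(S) = {$, a}. Thus FOLLOW(J) = {$, a, g}.
FOLLOW(F): in J->F, the suffix after F is empty, so FOLLOW(F) ⊇ FOLLOW(J) = {$, a, g}; in F->g F, the suffix after F is empty (adds nothing new). Thus FOLLOW(F) = {$, a, g}.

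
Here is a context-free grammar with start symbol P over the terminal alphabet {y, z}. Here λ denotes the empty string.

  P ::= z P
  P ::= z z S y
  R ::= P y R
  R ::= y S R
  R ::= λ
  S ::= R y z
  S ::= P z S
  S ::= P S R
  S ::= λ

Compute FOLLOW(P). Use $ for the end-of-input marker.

FIRST(P) = {z}
FIRST(R) = {λ, y, z}  (via P y R)
FIRST(S) = {λ, y, z}  (via R y z, P z S, P S R)
FOLLOW(P) includes $ since P is the start symbol.
FOLLOW(P): in P::=z P, the suffix after P is empty (adds nothing new); in R::=P y R, P is followed by y R with FIRST {y}; in S::=P z S, P is followed by z S with FIRST {z}; in S::=P S R, P is followed by S R with FIRST {λ, y, z}; in S::=P S R, the suffix after P is nullable, so FOLLOW(P) ⊇ FOLLOW(S) = {y, z}. Thus FOLLOW(P) = {$, y, z}.
FOLLOW(R): in R::=P y R, the suffix after R is empty (adds nothing new); in R::=y S R, the suffix after R is empty (adds nothing new); in S::=R y z, R is followed by y z with FIRST {y}; in S::=P S R, the suffix after R is empty, so FOLLOW(R) ⊇ FOLLOW(S) = {y, z}. Thus FOLLOW(R) = {y, z}.
FOLLOW(S): in P::=z z S y, S is followed by y with FIRST {y}; in R::=y S R, S is followed by R with FIRST {λ, y, z}; in R::=y S R, the suffix after S is nullable, so FOLLOW(S) ⊇ FOLLOW(R) = {y, z}; in S::=P z S, the suffix after S is empty (adds nothing new); in S::=P S R, S is followed by R with FIRST {λ, y, z}; in S::=P S R, the suffix after S is nullable (adds nothing new). Thus FOLLOW(S) = {y, z}.

{$, y, z}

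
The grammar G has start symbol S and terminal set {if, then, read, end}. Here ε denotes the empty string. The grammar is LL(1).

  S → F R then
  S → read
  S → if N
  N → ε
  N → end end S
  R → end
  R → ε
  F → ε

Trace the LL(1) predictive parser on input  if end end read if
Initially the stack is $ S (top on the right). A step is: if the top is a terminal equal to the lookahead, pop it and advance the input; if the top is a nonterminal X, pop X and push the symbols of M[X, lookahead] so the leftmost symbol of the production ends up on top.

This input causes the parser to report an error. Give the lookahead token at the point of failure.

if

step 1: stack=$ S  input=if end end read if $  — expand S → if N
step 2: stack=$ N if  input=if end end read if $  — match if
step 3: stack=$ N  input=end end read if $  — expand N → end end S
step 4: stack=$ S end end  input=end end read if $  — match end
step 5: stack=$ S end  input=end read if $  — match end
step 6: stack=$ S  input=read if $  — expand S → read
step 7: stack=$ read  input=read if $  — match read
step 8: stack=$  input=if $  — error: stack empty but input remains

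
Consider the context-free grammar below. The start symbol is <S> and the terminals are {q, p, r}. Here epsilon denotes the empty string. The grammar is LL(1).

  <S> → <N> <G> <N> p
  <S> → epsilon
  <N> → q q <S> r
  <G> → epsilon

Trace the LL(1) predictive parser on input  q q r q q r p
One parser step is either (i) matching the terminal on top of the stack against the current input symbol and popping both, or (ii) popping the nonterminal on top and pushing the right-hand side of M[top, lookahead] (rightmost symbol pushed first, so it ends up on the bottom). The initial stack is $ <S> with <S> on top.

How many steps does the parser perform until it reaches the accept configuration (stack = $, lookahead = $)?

step 1: stack=$ <S>  input=q q r q q r p $  — expand <S> → <N> <G> <N> p
step 2: stack=$ p <N> <G> <N>  input=q q r q q r p $  — expand <N> → q q <S> r
step 3: stack=$ p <N> <G> r <S> q q  input=q q r q q r p $  — match q
step 4: stack=$ p <N> <G> r <S> q  input=q r q q r p $  — match q
step 5: stack=$ p <N> <G> r <S>  input=r q q r p $  — expand <S> → epsilon
step 6: stack=$ p <N> <G> r  input=r q q r p $  — match r
step 7: stack=$ p <N> <G>  input=q q r p $  — expand <G> → epsilon
step 8: stack=$ p <N>  input=q q r p $  — expand <N> → q q <S> r
step 9: stack=$ p r <S> q q  input=q q r p $  — match q
step 10: stack=$ p r <S> q  input=q r p $  — match q
step 11: stack=$ p r <S>  input=r p $  — expand <S> → epsilon
step 12: stack=$ p r  input=r p $  — match r
step 13: stack=$ p  input=p $  — match p
Accept reached after 13 steps.

13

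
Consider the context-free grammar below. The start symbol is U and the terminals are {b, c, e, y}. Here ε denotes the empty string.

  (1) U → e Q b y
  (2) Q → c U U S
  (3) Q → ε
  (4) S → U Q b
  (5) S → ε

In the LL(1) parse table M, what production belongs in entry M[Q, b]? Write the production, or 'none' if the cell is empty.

FIRST(U): from U→e Q b y we get {e}. So FIRST(U) = {e}.
FIRST(Q): from Q→c U U S we get {c}; from Q→ε we get {ε}. So FIRST(Q) = {ε, c}.
FIRST(S): from S→U Q b we get {e}; from S→ε we get {ε}. So FIRST(S) = {ε, e}.
FOLLOW(U) includes $ since U is the start symbol.
FOLLOW(Q): in U→e Q b y, Q is followed by b y with FIRST {b}; in S→U Q b, Q is followed by b with FIRST {b}. Thus FOLLOW(Q) = {b}.
For Q → c U U S: FIRST(c U U S) = {c}, so it goes in M[Q, t] for t ∈ {c}.
For Q → ε: FIRST(ε) = {ε}, so it goes in M[Q, t] for t ∈ {}; since ε ∈ FIRST, also for every t ∈ FOLLOW(Q) = {b}.

Q → ε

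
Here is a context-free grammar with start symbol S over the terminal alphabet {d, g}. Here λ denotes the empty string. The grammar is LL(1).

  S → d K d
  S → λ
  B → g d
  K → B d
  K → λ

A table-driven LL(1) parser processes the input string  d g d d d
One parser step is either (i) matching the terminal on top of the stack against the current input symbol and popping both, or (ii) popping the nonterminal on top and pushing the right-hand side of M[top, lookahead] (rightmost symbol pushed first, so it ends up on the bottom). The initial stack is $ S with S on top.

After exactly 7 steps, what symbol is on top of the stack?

d

     Stack      Input        Action
  1  $ S        d g d d d $  expand S → d K d
  2  $ d K d    d g d d d $  match d
  3  $ d K      g d d d $    expand K → B d
  4  $ d d B    g d d d $    expand B → g d
  5  $ d d d g  g d d d $    match g
  6  $ d d d    d d d $      match d
  7  $ d d      d d $        match d
Stack after step 7: $ d (top = d).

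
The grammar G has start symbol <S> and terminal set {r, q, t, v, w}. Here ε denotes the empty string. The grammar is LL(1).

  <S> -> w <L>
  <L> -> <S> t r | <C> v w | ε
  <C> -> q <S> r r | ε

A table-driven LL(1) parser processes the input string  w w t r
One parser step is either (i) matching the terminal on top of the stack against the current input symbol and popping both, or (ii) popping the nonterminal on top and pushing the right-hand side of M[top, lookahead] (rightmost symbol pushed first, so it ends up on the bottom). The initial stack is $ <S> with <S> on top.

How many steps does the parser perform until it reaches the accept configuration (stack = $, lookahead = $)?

8

     Stack        Input      Action
  1  $ <S>        w w t r $  expand <S> -> w <L>
  2  $ <L> w      w w t r $  match w
  3  $ <L>        w t r $    expand <L> -> <S> t r
  4  $ r t <S>    w t r $    expand <S> -> w <L>
  5  $ r t <L> w  w t r $    match w
  6  $ r t <L>    t r $      expand <L> -> ε
  7  $ r t        t r $      match t
  8  $ r          r $        match r
Accept reached after 8 steps.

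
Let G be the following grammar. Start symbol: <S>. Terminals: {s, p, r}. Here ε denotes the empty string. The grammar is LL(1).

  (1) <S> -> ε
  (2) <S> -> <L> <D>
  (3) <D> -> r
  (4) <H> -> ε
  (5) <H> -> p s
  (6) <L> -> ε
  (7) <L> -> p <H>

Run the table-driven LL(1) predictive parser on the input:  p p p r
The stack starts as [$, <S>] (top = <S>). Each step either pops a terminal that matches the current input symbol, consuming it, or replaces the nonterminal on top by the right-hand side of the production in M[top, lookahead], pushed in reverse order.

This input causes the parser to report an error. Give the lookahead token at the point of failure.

     Stack        Input      Action
  1  $ <S>        p p p r $  expand <S> -> <L> <D>
  2  $ <D> <L>    p p p r $  expand <L> -> p <H>
  3  $ <D> <H> p  p p p r $  match p
  4  $ <D> <H>    p p r $    expand <H> -> p s
  5  $ <D> s p    p p r $    match p
  6  $ <D> s      p r $      error: top is terminal s but lookahead is p

p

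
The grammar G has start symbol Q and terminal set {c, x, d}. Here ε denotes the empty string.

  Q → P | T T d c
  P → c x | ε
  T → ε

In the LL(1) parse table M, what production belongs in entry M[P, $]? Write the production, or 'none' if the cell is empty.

FIRST(P): from P→c x we get {c}; from P→ε we get {ε}. So FIRST(P) = {ε, c}.
FIRST(T): from T→ε we get {ε}. So FIRST(T) = {ε}.
FIRST(Q): from Q→P we get {ε, c}; from Q→T T d c we get {d}. So FIRST(Q) = {ε, c, d}.
FOLLOW(Q) includes $ since Q is the start symbol.
FOLLOW(Q): Q appears on no right-hand side. Thus FOLLOW(Q) = {$}.
FOLLOW(P): in Q→P, the suffix after P is empty, so FOLLOW(P) ⊇ FOLLOW(Q) = {$}. Thus FOLLOW(P) = {$}.
For P → c x: FIRST(c x) = {c}, so it goes in M[P, t] for t ∈ {c}.
For P → ε: FIRST(ε) = {ε}, so it goes in M[P, t] for t ∈ {}; since ε ∈ FIRST, also for every t ∈ FOLLOW(P) = {$}.

P → ε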